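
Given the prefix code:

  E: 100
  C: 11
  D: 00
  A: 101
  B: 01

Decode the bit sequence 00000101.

DDBB

Read left to right; each codeword is recognised as soon as it completes (prefix code):
  00→D | 00→D | 01→B | 01→B
Decoded message: DDBB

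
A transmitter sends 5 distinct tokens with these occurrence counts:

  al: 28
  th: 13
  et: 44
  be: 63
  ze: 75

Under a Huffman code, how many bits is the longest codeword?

3

Merge the two lowest-weight nodes at each step:
merge th(13) and al(28): 41
merge 41 and et(44): 85
merge be(63) and ze(75): 138
merge 85 and 138: 223
The first pair merged (th, al) ends up deepest, at depth 3.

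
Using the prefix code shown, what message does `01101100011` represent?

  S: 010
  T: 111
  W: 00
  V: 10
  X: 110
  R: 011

RRWR

Read left to right; each codeword is recognised as soon as it completes (prefix code):
  011→R | 011→R | 00→W | 011→R
Decoded message: RRWR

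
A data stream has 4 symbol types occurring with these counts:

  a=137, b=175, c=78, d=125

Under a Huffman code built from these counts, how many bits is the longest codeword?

2

Merge the two lowest-weight nodes at each step:
merge c(78) and d(125): 203
merge a(137) and b(175): 312
merge 203 and 312: 515
The rarest symbols sit at the bottom; the longest codeword is 2 bits.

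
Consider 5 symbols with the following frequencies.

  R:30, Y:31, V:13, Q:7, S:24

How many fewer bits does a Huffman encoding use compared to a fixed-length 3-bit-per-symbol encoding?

Fixed-length: 3 bits × 105 symbols = 315 bits.
Huffman merges:
Q(7) + V(13) → 20
20 + S(24) → 44
R(30) + Y(31) → 61
44 + 61 → 105
Huffman total = 20 + 44 + 61 + 105 = 230 bits.
Saving = 315 − 230 = 85 bits.

85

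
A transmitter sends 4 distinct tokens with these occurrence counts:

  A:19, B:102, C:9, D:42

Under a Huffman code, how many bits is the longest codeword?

3

Merge the two lowest-weight nodes at each step:
combine C(9), A(19) → 28
combine 28, D(42) → 70
combine 70, B(102) → 172
The first pair merged (C, A) ends up deepest, at depth 3.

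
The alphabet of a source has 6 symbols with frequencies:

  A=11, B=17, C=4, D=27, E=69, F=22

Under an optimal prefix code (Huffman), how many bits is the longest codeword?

Merge the two lowest-weight nodes at each step:
C(4) + A(11) → 15
15 + B(17) → 32
F(22) + D(27) → 49
32 + 49 → 81
E(69) + 81 → 150
The first pair merged (C, A) ends up deepest, at depth 4.

4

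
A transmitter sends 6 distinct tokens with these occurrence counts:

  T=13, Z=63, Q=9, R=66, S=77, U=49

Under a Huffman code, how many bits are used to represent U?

3

Build the tree from the bottom:
combine Q(9), T(13) → 22
combine 22, U(49) → 71
combine Z(63), R(66) → 129
combine 71, S(77) → 148
combine 129, 148 → 277
U's leaf is at depth 3, giving a 3-bit codeword.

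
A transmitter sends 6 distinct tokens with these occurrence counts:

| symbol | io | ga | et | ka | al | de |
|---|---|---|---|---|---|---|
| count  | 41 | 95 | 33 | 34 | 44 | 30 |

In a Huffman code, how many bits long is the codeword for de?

3

Build the tree from the bottom:
combine de(30), et(33) → 63
combine ka(34), io(41) → 75
combine al(44), 63 → 107
combine 75, ga(95) → 170
combine 107, 170 → 277
de's leaf is at depth 3, giving a 3-bit codeword.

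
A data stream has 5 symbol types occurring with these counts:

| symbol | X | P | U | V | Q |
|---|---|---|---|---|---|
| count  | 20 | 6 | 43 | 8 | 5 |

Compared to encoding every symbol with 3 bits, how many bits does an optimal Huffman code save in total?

Fixed-length: 3 bits × 82 symbols = 246 bits.
Huffman merges:
combine Q(5), P(6) → 11
combine V(8), 11 → 19
combine 19, X(20) → 39
combine 39, U(43) → 82
Huffman total = 11 + 19 + 39 + 82 = 151 bits.
Saving = 246 − 151 = 95 bits.

95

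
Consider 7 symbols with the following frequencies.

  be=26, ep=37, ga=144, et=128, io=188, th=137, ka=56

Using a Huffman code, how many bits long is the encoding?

1861

Build the Huffman tree bottom-up:
merge be(26) and ep(37): 63
merge ka(56) and 63: 119
merge 119 and et(128): 247
merge th(137) and ga(144): 281
merge io(188) and 247: 435
merge 281 and 435: 716
The encoded length is the sum of every internal node's weight: 63 + 119 + 247 + 281 + 435 + 716 = 1861 bits.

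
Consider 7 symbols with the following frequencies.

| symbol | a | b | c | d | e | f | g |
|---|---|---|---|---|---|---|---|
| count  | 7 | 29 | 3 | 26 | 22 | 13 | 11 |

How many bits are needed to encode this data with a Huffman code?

Build the Huffman tree bottom-up:
c(3) + a(7) → 10
10 + g(11) → 21
f(13) + 21 → 34
e(22) + d(26) → 48
b(29) + 34 → 63
48 + 63 → 111
Total encoded bits = sum of merged weights = 10 + 21 + 34 + 48 + 63 + 111 = 287.

287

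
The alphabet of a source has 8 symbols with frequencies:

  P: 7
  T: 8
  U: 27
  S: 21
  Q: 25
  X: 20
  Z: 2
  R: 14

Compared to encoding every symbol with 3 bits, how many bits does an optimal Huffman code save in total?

Fixed-length: 3 bits × 124 symbols = 372 bits.
Huffman merges:
Z(2) + P(7) → 9
T(8) + 9 → 17
R(14) + 17 → 31
X(20) + S(21) → 41
Q(25) + U(27) → 52
31 + 41 → 72
52 + 72 → 124
Huffman total = 9 + 17 + 31 + 41 + 52 + 72 + 124 = 346 bits.
Saving = 372 − 346 = 26 bits.

26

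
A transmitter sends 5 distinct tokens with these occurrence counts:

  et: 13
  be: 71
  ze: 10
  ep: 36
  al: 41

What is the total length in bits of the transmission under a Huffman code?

353

Merge the two smallest weights repeatedly:
ze(10) + et(13) → 23
23 + ep(36) → 59
al(41) + 59 → 100
be(71) + 100 → 171
Each symbol's bit-cost is frequency × depth; summing gives 353 bits (equivalently 23 + 59 + 100 + 171).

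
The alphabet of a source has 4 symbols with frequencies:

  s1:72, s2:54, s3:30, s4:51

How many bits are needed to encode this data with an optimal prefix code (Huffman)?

Build the Huffman tree bottom-up:
combine s3(30), s4(51) → 81
combine s2(54), s1(72) → 126
combine 81, 126 → 207
The encoded length is the sum of every internal node's weight: 81 + 126 + 207 = 414 bits.

414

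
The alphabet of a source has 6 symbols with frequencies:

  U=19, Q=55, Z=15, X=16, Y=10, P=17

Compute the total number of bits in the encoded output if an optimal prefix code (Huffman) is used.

Greedily combine the two least-frequent nodes:
merge Y(10) and Z(15): 25
merge X(16) and P(17): 33
merge U(19) and 25: 44
merge 33 and 44: 77
merge Q(55) and 77: 132
Each symbol's bit-cost is frequency × depth; summing gives 311 bits (equivalently 25 + 33 + 44 + 77 + 132).

311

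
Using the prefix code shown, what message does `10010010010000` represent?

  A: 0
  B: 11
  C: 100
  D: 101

Read left to right; each codeword is recognised as soon as it completes (prefix code):
  100→C | 100→C | 100→C | 100→C | 0→A | 0→A
Decoded message: CCCCAA

CCCCAA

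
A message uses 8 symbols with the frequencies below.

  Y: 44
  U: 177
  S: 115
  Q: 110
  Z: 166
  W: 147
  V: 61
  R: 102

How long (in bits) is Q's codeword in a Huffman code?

Build the tree from the bottom:
Y(44) + V(61) → 105
R(102) + 105 → 207
Q(110) + S(115) → 225
W(147) + Z(166) → 313
U(177) + 207 → 384
225 + 313 → 538
384 + 538 → 922
Q sits 3 levels below the root, so its codeword is 3 bits.

3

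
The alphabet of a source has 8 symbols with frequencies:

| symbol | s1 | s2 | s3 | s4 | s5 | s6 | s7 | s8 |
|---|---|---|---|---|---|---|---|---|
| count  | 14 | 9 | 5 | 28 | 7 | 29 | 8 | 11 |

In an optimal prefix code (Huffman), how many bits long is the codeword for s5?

4

Build the tree from the bottom:
merge s3(5) and s5(7): 12
merge s7(8) and s2(9): 17
merge s8(11) and 12: 23
merge s1(14) and 17: 31
merge 23 and s4(28): 51
merge s6(29) and 31: 60
merge 51 and 60: 111
The subtree containing s5 is merged 4 times, so code length = 4.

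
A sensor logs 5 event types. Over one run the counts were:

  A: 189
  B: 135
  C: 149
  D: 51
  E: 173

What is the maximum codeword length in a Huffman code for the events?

Merge the two lowest-weight nodes at each step:
merge D(51) and B(135): 186
merge C(149) and E(173): 322
merge 186 and A(189): 375
merge 322 and 375: 697
The rarest symbols sit at the bottom; the longest codeword is 3 bits.

3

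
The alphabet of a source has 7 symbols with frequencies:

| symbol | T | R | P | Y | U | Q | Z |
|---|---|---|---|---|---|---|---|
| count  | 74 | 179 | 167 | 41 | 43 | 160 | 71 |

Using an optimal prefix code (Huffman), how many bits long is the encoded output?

1928

Greedily combine the two least-frequent nodes:
merge Y(41) and U(43): 84
merge Z(71) and T(74): 145
merge 84 and 145: 229
merge Q(160) and P(167): 327
merge R(179) and 229: 408
merge 327 and 408: 735
The encoded length is the sum of every internal node's weight: 84 + 145 + 229 + 327 + 408 + 735 = 1928 bits.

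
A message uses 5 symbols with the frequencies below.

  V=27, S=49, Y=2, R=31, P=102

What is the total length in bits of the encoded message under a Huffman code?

Merge the two smallest weights repeatedly:
merge Y(2) and V(27): 29
merge 29 and R(31): 60
merge S(49) and 60: 109
merge P(102) and 109: 211
Total encoded bits = sum of merged weights = 29 + 60 + 109 + 211 = 409.

409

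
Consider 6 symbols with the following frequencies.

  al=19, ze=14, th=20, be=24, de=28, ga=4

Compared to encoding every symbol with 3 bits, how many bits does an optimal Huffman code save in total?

54

Fixed-length: 3 bits × 109 symbols = 327 bits.
Huffman merges:
combine ga(4), ze(14) → 18
combine 18, al(19) → 37
combine th(20), be(24) → 44
combine de(28), 37 → 65
combine 44, 65 → 109
Huffman total = 18 + 37 + 44 + 65 + 109 = 273 bits.
Saving = 327 − 273 = 54 bits.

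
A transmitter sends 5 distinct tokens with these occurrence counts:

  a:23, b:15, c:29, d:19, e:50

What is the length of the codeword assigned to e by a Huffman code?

Repeatedly merge the two smallest:
merge b(15) and d(19): 34
merge a(23) and c(29): 52
merge 34 and e(50): 84
merge 52 and 84: 136
The subtree containing e is merged 2 times, so code length = 2.

2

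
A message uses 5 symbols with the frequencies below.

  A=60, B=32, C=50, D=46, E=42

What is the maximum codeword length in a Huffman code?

Merge the two lowest-weight nodes at each step:
B(32) + E(42) → 74
D(46) + C(50) → 96
A(60) + 74 → 134
96 + 134 → 230
The first pair merged (B, E) ends up deepest, at depth 3.

3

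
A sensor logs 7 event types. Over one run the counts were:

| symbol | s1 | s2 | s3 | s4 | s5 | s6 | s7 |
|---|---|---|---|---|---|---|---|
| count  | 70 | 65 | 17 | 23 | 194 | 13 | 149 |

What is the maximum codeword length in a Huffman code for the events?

6

Merge the two lowest-weight nodes at each step:
merge s6(13) and s3(17): 30
merge s4(23) and 30: 53
merge 53 and s2(65): 118
merge s1(70) and 118: 188
merge s7(149) and 188: 337
merge s5(194) and 337: 531
The rarest symbols sit at the bottom; the longest codeword is 6 bits.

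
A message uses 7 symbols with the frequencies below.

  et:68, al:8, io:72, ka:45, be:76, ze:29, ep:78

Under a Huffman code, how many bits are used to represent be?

2

Huffman merges, smallest pair first:
combine al(8), ze(29) → 37
combine 37, ka(45) → 82
combine et(68), io(72) → 140
combine be(76), ep(78) → 154
combine 82, 140 → 222
combine 154, 222 → 376
The subtree containing be is merged 2 times, so code length = 2.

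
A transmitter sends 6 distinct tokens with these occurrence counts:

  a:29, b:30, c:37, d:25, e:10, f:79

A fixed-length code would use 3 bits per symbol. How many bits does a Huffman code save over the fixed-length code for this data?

Fixed-length: 3 bits × 210 symbols = 630 bits.
Huffman merges:
e(10) + d(25) → 35
a(29) + b(30) → 59
35 + c(37) → 72
59 + 72 → 131
f(79) + 131 → 210
Huffman total = 35 + 59 + 72 + 131 + 210 = 507 bits.
Saving = 630 − 507 = 123 bits.

123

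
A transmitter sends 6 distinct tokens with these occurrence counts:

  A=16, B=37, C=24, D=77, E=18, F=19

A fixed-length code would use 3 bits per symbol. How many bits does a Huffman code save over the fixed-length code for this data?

120

Fixed-length: 3 bits × 191 symbols = 573 bits.
Huffman merges:
A(16) + E(18) → 34
F(19) + C(24) → 43
34 + B(37) → 71
43 + 71 → 114
D(77) + 114 → 191
Huffman total = 34 + 43 + 71 + 114 + 191 = 453 bits.
Saving = 573 − 453 = 120 bits.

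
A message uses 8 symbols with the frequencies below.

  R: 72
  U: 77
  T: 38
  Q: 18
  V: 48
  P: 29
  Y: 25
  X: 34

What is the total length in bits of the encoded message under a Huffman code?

Merge the two smallest weights repeatedly:
combine Q(18), Y(25) → 43
combine P(29), X(34) → 63
combine T(38), 43 → 81
combine V(48), 63 → 111
combine R(72), U(77) → 149
combine 81, 111 → 192
combine 149, 192 → 341
The encoded length is the sum of every internal node's weight: 43 + 63 + 81 + 111 + 149 + 192 + 341 = 980 bits.

980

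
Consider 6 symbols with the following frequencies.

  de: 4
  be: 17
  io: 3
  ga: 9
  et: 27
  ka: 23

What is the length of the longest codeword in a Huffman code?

4

Merge the two lowest-weight nodes at each step:
io(3) + de(4) → 7
7 + ga(9) → 16
16 + be(17) → 33
ka(23) + et(27) → 50
33 + 50 → 83
The first pair merged (io, de) ends up deepest, at depth 4.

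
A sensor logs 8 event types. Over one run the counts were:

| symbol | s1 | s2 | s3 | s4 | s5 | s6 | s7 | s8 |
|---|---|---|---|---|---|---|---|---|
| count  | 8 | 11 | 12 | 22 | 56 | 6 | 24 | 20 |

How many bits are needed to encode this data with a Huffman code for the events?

434

Build the Huffman tree bottom-up:
merge s6(6) and s1(8): 14
merge s2(11) and s3(12): 23
merge 14 and s8(20): 34
merge s4(22) and 23: 45
merge s7(24) and 34: 58
merge 45 and s5(56): 101
merge 58 and 101: 159
Total encoded bits = sum of merged weights = 14 + 23 + 34 + 45 + 58 + 101 + 159 = 434.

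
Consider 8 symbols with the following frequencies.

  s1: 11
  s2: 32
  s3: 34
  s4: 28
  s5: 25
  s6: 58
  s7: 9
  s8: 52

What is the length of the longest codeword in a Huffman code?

5

Merge the two lowest-weight nodes at each step:
combine s7(9), s1(11) → 20
combine 20, s5(25) → 45
combine s4(28), s2(32) → 60
combine s3(34), 45 → 79
combine s8(52), s6(58) → 110
combine 60, 79 → 139
combine 110, 139 → 249
Maximum depth reached is 5.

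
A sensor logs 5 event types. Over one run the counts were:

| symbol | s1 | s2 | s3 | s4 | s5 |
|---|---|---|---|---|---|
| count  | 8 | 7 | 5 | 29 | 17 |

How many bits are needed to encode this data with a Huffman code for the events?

Merge the two smallest weights repeatedly:
merge s3(5) and s2(7): 12
merge s1(8) and 12: 20
merge s5(17) and 20: 37
merge s4(29) and 37: 66
The encoded length is the sum of every internal node's weight: 12 + 20 + 37 + 66 = 135 bits.

135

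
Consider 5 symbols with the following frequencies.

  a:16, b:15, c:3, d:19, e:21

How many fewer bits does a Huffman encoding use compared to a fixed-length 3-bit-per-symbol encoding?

56

Fixed-length: 3 bits × 74 symbols = 222 bits.
Huffman merges:
combine c(3), b(15) → 18
combine a(16), 18 → 34
combine d(19), e(21) → 40
combine 34, 40 → 74
Huffman total = 18 + 34 + 40 + 74 = 166 bits.
Saving = 222 − 166 = 56 bits.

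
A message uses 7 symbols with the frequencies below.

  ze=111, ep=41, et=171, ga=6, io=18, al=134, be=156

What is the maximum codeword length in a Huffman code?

Merge the two lowest-weight nodes at each step:
ga(6) + io(18) → 24
24 + ep(41) → 65
65 + ze(111) → 176
al(134) + be(156) → 290
et(171) + 176 → 347
290 + 347 → 637
The rarest symbols sit at the bottom; the longest codeword is 5 bits.

5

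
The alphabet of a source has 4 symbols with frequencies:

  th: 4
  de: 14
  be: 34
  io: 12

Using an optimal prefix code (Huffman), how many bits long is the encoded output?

110

Build the Huffman tree bottom-up:
merge th(4) and io(12): 16
merge de(14) and 16: 30
merge 30 and be(34): 64
Total encoded bits = sum of merged weights = 16 + 30 + 64 = 110.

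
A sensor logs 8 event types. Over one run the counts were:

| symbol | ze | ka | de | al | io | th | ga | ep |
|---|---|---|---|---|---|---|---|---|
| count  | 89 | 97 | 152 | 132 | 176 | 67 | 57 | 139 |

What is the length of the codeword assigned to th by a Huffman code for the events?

Build the tree from the bottom:
merge ga(57) and th(67): 124
merge ze(89) and ka(97): 186
merge 124 and al(132): 256
merge ep(139) and de(152): 291
merge io(176) and 186: 362
merge 256 and 291: 547
merge 362 and 547: 909
th's leaf is at depth 4, giving a 4-bit codeword.

4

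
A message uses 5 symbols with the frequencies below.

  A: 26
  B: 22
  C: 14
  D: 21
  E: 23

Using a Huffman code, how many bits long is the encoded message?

247

Build the Huffman tree bottom-up:
merge C(14) and D(21): 35
merge B(22) and E(23): 45
merge A(26) and 35: 61
merge 45 and 61: 106
Each symbol's bit-cost is frequency × depth; summing gives 247 bits (equivalently 35 + 45 + 61 + 106).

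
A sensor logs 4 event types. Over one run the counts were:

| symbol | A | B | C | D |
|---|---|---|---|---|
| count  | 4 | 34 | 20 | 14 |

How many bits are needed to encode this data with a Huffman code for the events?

Build the Huffman tree bottom-up:
combine A(4), D(14) → 18
combine 18, C(20) → 38
combine B(34), 38 → 72
Total encoded bits = sum of merged weights = 18 + 38 + 72 = 128.

128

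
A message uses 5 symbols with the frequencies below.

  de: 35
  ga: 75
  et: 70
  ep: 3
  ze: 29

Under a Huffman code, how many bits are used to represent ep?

4

Huffman merges, smallest pair first:
ep(3) + ze(29) → 32
32 + de(35) → 67
67 + et(70) → 137
ga(75) + 137 → 212
ep's leaf is at depth 4, giving a 4-bit codeword.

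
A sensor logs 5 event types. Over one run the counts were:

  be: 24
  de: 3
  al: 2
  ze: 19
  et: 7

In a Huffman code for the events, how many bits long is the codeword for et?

Huffman merges, smallest pair first:
al(2) + de(3) → 5
5 + et(7) → 12
12 + ze(19) → 31
be(24) + 31 → 55
The subtree containing et is merged 3 times, so code length = 3.

3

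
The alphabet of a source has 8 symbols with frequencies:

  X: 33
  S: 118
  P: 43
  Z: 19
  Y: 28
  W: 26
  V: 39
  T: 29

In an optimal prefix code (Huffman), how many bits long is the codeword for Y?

3

Repeatedly merge the two smallest:
combine Z(19), W(26) → 45
combine Y(28), T(29) → 57
combine X(33), V(39) → 72
combine P(43), 45 → 88
combine 57, 72 → 129
combine 88, S(118) → 206
combine 129, 206 → 335
The subtree containing Y is merged 3 times, so code length = 3.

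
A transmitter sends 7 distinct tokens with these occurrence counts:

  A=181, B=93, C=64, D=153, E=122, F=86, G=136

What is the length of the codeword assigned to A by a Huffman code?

Build the tree from the bottom:
C(64) + F(86) → 150
B(93) + E(122) → 215
G(136) + 150 → 286
D(153) + A(181) → 334
215 + 286 → 501
334 + 501 → 835
The subtree containing A is merged 2 times, so code length = 2.

2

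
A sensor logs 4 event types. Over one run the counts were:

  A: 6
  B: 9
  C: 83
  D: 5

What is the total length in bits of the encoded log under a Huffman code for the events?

134

Merge the two smallest weights repeatedly:
D(5) + A(6) → 11
B(9) + 11 → 20
20 + C(83) → 103
Each symbol's bit-cost is frequency × depth; summing gives 134 bits (equivalently 11 + 20 + 103).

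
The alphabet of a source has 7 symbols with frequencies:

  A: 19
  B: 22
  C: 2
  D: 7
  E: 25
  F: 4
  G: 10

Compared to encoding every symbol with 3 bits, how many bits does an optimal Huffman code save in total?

Fixed-length: 3 bits × 89 symbols = 267 bits.
Huffman merges:
C(2) + F(4) → 6
6 + D(7) → 13
G(10) + 13 → 23
A(19) + B(22) → 41
23 + E(25) → 48
41 + 48 → 89
Huffman total = 6 + 13 + 23 + 41 + 48 + 89 = 220 bits.
Saving = 267 − 220 = 47 bits.

47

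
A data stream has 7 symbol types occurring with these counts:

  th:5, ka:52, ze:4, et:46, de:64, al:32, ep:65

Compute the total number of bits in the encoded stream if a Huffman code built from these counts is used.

673

Greedily combine the two least-frequent nodes:
merge ze(4) and th(5): 9
merge 9 and al(32): 41
merge 41 and et(46): 87
merge ka(52) and de(64): 116
merge ep(65) and 87: 152
merge 116 and 152: 268
Total encoded bits = sum of merged weights = 9 + 41 + 87 + 116 + 152 + 268 = 673.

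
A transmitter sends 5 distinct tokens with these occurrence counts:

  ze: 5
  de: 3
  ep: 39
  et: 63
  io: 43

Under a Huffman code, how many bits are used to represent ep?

Repeatedly merge the two smallest:
merge de(3) and ze(5): 8
merge 8 and ep(39): 47
merge io(43) and 47: 90
merge et(63) and 90: 153
ep's leaf is at depth 3, giving a 3-bit codeword.

3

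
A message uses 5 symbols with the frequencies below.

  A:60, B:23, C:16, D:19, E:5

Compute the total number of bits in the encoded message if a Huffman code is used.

Build the Huffman tree bottom-up:
merge E(5) and C(16): 21
merge D(19) and 21: 40
merge B(23) and 40: 63
merge A(60) and 63: 123
Each symbol's bit-cost is frequency × depth; summing gives 247 bits (equivalently 21 + 40 + 63 + 123).

247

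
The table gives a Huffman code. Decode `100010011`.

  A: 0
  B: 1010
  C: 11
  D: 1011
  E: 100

Read left to right; each codeword is recognised as soon as it completes (prefix code):
  100→E | 0→A | 100→E | 11→C
Decoded message: EAEC

EAEC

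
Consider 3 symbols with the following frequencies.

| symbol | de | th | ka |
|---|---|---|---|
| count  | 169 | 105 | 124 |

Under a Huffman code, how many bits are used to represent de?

Huffman merges, smallest pair first:
merge th(105) and ka(124): 229
merge de(169) and 229: 398
de is a child of the root — depth 1, so its codeword is a single bit.

1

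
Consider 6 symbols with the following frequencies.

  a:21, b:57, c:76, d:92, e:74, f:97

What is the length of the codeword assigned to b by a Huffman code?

Repeatedly merge the two smallest:
combine a(21), b(57) → 78
combine e(74), c(76) → 150
combine 78, d(92) → 170
combine f(97), 150 → 247
combine 170, 247 → 417
b sits 3 levels below the root, so its codeword is 3 bits.

3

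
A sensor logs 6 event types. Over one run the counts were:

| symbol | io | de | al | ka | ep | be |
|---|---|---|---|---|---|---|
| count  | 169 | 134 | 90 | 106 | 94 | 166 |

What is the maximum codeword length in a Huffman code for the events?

3

Merge the two lowest-weight nodes at each step:
merge al(90) and ep(94): 184
merge ka(106) and de(134): 240
merge be(166) and io(169): 335
merge 184 and 240: 424
merge 335 and 424: 759
The rarest symbols sit at the bottom; the longest codeword is 3 bits.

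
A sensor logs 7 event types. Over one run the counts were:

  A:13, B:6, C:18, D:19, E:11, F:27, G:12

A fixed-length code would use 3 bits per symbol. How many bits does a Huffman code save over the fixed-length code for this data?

Fixed-length: 3 bits × 106 symbols = 318 bits.
Huffman merges:
B(6) + E(11) → 17
G(12) + A(13) → 25
17 + C(18) → 35
D(19) + 25 → 44
F(27) + 35 → 62
44 + 62 → 106
Huffman total = 17 + 25 + 35 + 44 + 62 + 106 = 289 bits.
Saving = 318 − 289 = 29 bits.

29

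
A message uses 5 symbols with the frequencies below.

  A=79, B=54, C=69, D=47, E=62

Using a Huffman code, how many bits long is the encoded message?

Build the Huffman tree bottom-up:
combine D(47), B(54) → 101
combine E(62), C(69) → 131
combine A(79), 101 → 180
combine 131, 180 → 311
Total encoded bits = sum of merged weights = 101 + 131 + 180 + 311 = 723.

723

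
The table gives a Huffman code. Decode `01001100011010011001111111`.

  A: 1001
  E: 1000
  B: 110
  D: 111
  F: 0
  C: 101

FAEBAADD

Read left to right; each codeword is recognised as soon as it completes (prefix code):
  0→F | 1001→A | 1000→E | 110→B | 1001→A | 1001→A | 111→D | 111→D
Decoded message: FAEBAADD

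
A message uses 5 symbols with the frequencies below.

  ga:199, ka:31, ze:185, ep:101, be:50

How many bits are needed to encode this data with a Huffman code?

1196

Build the Huffman tree bottom-up:
combine ka(31), be(50) → 81
combine 81, ep(101) → 182
combine 182, ze(185) → 367
combine ga(199), 367 → 566
The encoded length is the sum of every internal node's weight: 81 + 182 + 367 + 566 = 1196 bits.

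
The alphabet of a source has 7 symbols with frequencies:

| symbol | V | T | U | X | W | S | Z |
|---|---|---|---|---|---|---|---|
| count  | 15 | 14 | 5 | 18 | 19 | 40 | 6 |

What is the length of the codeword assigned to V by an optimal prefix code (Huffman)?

Huffman merges, smallest pair first:
combine U(5), Z(6) → 11
combine 11, T(14) → 25
combine V(15), X(18) → 33
combine W(19), 25 → 44
combine 33, S(40) → 73
combine 44, 73 → 117
V sits 3 levels below the root, so its codeword is 3 bits.

3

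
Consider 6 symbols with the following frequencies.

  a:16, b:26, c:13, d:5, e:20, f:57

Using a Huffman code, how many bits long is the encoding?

Merge the two smallest weights repeatedly:
merge d(5) and c(13): 18
merge a(16) and 18: 34
merge e(20) and b(26): 46
merge 34 and 46: 80
merge f(57) and 80: 137
Each symbol's bit-cost is frequency × depth; summing gives 315 bits (equivalently 18 + 34 + 46 + 80 + 137).

315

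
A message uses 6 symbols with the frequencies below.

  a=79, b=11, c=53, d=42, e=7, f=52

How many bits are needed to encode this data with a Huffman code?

Build the Huffman tree bottom-up:
e(7) + b(11) → 18
18 + d(42) → 60
f(52) + c(53) → 105
60 + a(79) → 139
105 + 139 → 244
Each symbol's bit-cost is frequency × depth; summing gives 566 bits (equivalently 18 + 60 + 105 + 139 + 244).

566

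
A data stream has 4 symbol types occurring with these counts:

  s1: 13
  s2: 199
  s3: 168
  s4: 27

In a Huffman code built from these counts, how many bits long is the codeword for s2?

1

Repeatedly merge the two smallest:
merge s1(13) and s4(27): 40
merge 40 and s3(168): 208
merge s2(199) and 208: 407
s2 sits one level below the root: a 1-bit codeword.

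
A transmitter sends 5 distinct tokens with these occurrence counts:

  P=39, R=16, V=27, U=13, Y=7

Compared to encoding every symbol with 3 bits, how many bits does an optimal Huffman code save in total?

Fixed-length: 3 bits × 102 symbols = 306 bits.
Huffman merges:
Y(7) + U(13) → 20
R(16) + 20 → 36
V(27) + 36 → 63
P(39) + 63 → 102
Huffman total = 20 + 36 + 63 + 102 = 221 bits.
Saving = 306 − 221 = 85 bits.

85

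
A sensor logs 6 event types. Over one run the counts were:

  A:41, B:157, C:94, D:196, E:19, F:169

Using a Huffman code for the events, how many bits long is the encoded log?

Build the Huffman tree bottom-up:
combine E(19), A(41) → 60
combine 60, C(94) → 154
combine 154, B(157) → 311
combine F(169), D(196) → 365
combine 311, 365 → 676
Total encoded bits = sum of merged weights = 60 + 154 + 311 + 365 + 676 = 1566.

1566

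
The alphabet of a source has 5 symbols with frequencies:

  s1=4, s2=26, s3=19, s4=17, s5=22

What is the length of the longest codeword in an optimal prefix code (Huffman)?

3

Merge the two lowest-weight nodes at each step:
combine s1(4), s4(17) → 21
combine s3(19), 21 → 40
combine s5(22), s2(26) → 48
combine 40, 48 → 88
The first pair merged (s1, s4) ends up deepest, at depth 3.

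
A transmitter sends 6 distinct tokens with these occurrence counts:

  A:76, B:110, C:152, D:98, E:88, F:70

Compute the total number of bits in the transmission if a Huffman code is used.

Greedily combine the two least-frequent nodes:
F(70) + A(76) → 146
E(88) + D(98) → 186
B(110) + 146 → 256
C(152) + 186 → 338
256 + 338 → 594
The encoded length is the sum of every internal node's weight: 146 + 186 + 256 + 338 + 594 = 1520 bits.

1520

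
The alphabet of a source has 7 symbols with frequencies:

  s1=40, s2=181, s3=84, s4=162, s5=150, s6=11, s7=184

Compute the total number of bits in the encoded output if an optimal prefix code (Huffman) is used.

Build the Huffman tree bottom-up:
merge s6(11) and s1(40): 51
merge 51 and s3(84): 135
merge 135 and s5(150): 285
merge s4(162) and s2(181): 343
merge s7(184) and 285: 469
merge 343 and 469: 812
Total encoded bits = sum of merged weights = 51 + 135 + 285 + 343 + 469 + 812 = 2095.

2095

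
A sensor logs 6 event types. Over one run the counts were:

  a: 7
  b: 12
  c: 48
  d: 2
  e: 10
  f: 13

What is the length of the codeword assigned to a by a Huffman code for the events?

4

Build the tree from the bottom:
merge d(2) and a(7): 9
merge 9 and e(10): 19
merge b(12) and f(13): 25
merge 19 and 25: 44
merge 44 and c(48): 92
a's leaf is at depth 4, giving a 4-bit codeword.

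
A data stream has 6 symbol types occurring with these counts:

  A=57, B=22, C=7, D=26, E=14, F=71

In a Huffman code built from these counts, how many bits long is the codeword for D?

Huffman merges, smallest pair first:
merge C(7) and E(14): 21
merge 21 and B(22): 43
merge D(26) and 43: 69
merge A(57) and 69: 126
merge F(71) and 126: 197
D's leaf is at depth 3, giving a 3-bit codeword.

3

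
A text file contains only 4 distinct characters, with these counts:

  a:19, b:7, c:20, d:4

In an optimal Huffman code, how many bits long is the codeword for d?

3

Huffman merges, smallest pair first:
combine d(4), b(7) → 11
combine 11, a(19) → 30
combine c(20), 30 → 50
The subtree containing d is merged 3 times, so code length = 3.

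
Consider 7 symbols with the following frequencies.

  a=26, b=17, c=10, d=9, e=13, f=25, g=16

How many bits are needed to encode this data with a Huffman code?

316

Greedily combine the two least-frequent nodes:
combine d(9), c(10) → 19
combine e(13), g(16) → 29
combine b(17), 19 → 36
combine f(25), a(26) → 51
combine 29, 36 → 65
combine 51, 65 → 116
Total encoded bits = sum of merged weights = 19 + 29 + 36 + 51 + 65 + 116 = 316.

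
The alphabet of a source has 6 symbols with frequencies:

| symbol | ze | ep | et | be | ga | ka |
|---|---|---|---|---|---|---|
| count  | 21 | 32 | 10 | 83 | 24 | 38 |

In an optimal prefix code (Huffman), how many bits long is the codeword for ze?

4

Build the tree from the bottom:
merge et(10) and ze(21): 31
merge ga(24) and 31: 55
merge ep(32) and ka(38): 70
merge 55 and 70: 125
merge be(83) and 125: 208
ze sits 4 levels below the root, so its codeword is 4 bits.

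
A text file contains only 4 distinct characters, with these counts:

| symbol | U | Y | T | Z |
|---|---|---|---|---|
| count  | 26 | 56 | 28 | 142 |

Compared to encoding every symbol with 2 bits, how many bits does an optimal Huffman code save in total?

88

Fixed-length: 2 bits × 252 symbols = 504 bits.
Huffman merges:
merge U(26) and T(28): 54
merge 54 and Y(56): 110
merge 110 and Z(142): 252
Huffman total = 54 + 110 + 252 = 416 bits.
Saving = 504 − 416 = 88 bits.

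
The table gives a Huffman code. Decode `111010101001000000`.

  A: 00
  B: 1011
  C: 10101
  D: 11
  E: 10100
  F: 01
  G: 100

Read left to right; each codeword is recognised as soon as it completes (prefix code):
  11→D | 10101→C | 01→F | 00→A | 100→G | 00→A | 00→A
Decoded message: DCFAGAA

DCFAGAA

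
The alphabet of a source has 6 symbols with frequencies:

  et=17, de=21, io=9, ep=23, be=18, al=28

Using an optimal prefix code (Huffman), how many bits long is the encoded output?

Merge the two smallest weights repeatedly:
io(9) + et(17) → 26
be(18) + de(21) → 39
ep(23) + 26 → 49
al(28) + 39 → 67
49 + 67 → 116
Each symbol's bit-cost is frequency × depth; summing gives 297 bits (equivalently 26 + 39 + 49 + 67 + 116).

297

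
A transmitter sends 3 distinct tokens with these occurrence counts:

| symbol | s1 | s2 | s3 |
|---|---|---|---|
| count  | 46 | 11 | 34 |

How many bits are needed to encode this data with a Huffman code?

136

Greedily combine the two least-frequent nodes:
combine s2(11), s3(34) → 45
combine 45, s1(46) → 91
The encoded length is the sum of every internal node's weight: 45 + 91 = 136 bits.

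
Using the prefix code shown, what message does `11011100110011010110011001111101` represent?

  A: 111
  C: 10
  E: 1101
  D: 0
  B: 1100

Read left to right; each codeword is recognised as soon as it completes (prefix code):
  1101→E | 1100→B | 1100→B | 1101→E | 0→D | 1100→B | 1100→B | 111→A | 1101→E
Decoded message: EBBEDBBAE

EBBEDBBAE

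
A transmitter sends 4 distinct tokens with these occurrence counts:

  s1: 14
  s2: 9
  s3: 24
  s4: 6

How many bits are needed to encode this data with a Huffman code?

97

Merge the two smallest weights repeatedly:
merge s4(6) and s2(9): 15
merge s1(14) and 15: 29
merge s3(24) and 29: 53
The encoded length is the sum of every internal node's weight: 15 + 29 + 53 = 97 bits.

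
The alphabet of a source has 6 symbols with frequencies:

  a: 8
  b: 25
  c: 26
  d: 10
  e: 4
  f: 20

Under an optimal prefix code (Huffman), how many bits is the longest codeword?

Merge the two lowest-weight nodes at each step:
combine e(4), a(8) → 12
combine d(10), 12 → 22
combine f(20), 22 → 42
combine b(25), c(26) → 51
combine 42, 51 → 93
The first pair merged (e, a) ends up deepest, at depth 4.

4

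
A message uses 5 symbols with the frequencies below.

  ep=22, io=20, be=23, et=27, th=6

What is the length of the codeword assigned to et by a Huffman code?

2

Repeatedly merge the two smallest:
merge th(6) and io(20): 26
merge ep(22) and be(23): 45
merge 26 and et(27): 53
merge 45 and 53: 98
et's leaf is at depth 2, giving a 2-bit codeword.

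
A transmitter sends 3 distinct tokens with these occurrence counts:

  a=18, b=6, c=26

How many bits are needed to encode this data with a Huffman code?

Merge the two smallest weights repeatedly:
combine b(6), a(18) → 24
combine 24, c(26) → 50
Each symbol's bit-cost is frequency × depth; summing gives 74 bits (equivalently 24 + 50).

74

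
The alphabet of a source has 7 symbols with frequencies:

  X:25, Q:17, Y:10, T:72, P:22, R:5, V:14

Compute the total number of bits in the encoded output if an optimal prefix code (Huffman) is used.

395

Build the Huffman tree bottom-up:
combine R(5), Y(10) → 15
combine V(14), 15 → 29
combine Q(17), P(22) → 39
combine X(25), 29 → 54
combine 39, 54 → 93
combine T(72), 93 → 165
The encoded length is the sum of every internal node's weight: 15 + 29 + 39 + 54 + 93 + 165 = 395 bits.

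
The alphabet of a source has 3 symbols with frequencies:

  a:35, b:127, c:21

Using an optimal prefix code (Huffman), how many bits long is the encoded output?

239

Merge the two smallest weights repeatedly:
c(21) + a(35) → 56
56 + b(127) → 183
Total encoded bits = sum of merged weights = 56 + 183 = 239.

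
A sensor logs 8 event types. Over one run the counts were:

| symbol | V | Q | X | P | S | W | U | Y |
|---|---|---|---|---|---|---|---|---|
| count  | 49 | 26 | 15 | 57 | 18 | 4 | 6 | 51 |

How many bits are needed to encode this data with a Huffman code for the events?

Merge the two smallest weights repeatedly:
merge W(4) and U(6): 10
merge 10 and X(15): 25
merge S(18) and 25: 43
merge Q(26) and 43: 69
merge V(49) and Y(51): 100
merge P(57) and 69: 126
merge 100 and 126: 226
Each symbol's bit-cost is frequency × depth; summing gives 599 bits (equivalently 10 + 25 + 43 + 69 + 100 + 126 + 226).

599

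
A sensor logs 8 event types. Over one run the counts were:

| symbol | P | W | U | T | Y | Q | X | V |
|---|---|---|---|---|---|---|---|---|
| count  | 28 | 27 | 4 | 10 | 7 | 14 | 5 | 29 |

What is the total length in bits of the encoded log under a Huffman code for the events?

Merge the two smallest weights repeatedly:
U(4) + X(5) → 9
Y(7) + 9 → 16
T(10) + Q(14) → 24
16 + 24 → 40
W(27) + P(28) → 55
V(29) + 40 → 69
55 + 69 → 124
Each symbol's bit-cost is frequency × depth; summing gives 337 bits (equivalently 9 + 16 + 24 + 40 + 55 + 69 + 124).

337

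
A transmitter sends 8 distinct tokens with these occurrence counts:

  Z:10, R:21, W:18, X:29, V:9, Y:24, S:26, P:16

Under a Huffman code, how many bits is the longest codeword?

Merge the two lowest-weight nodes at each step:
V(9) + Z(10) → 19
P(16) + W(18) → 34
19 + R(21) → 40
Y(24) + S(26) → 50
X(29) + 34 → 63
40 + 50 → 90
63 + 90 → 153
Maximum depth reached is 4.

4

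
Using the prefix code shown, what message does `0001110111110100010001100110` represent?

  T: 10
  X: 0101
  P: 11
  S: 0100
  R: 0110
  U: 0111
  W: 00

WUUPSSRR

Read left to right; each codeword is recognised as soon as it completes (prefix code):
  00→W | 0111→U | 0111→U | 11→P | 0100→S | 0100→S | 0110→R | 0110→R
Decoded message: WUUPSSRR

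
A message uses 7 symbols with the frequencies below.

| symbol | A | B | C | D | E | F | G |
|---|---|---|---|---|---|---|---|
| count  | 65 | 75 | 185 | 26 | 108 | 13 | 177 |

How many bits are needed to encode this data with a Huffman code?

1620

Greedily combine the two least-frequent nodes:
merge F(13) and D(26): 39
merge 39 and A(65): 104
merge B(75) and 104: 179
merge E(108) and G(177): 285
merge 179 and C(185): 364
merge 285 and 364: 649
Each symbol's bit-cost is frequency × depth; summing gives 1620 bits (equivalently 39 + 104 + 179 + 285 + 364 + 649).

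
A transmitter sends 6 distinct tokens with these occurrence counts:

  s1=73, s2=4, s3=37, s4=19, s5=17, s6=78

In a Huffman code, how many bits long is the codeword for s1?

Build the tree from the bottom:
merge s2(4) and s5(17): 21
merge s4(19) and 21: 40
merge s3(37) and 40: 77
merge s1(73) and 77: 150
merge s6(78) and 150: 228
s1 sits 2 levels below the root, so its codeword is 2 bits.

2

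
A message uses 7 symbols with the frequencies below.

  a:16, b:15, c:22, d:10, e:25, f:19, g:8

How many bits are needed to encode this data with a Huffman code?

Build the Huffman tree bottom-up:
combine g(8), d(10) → 18
combine b(15), a(16) → 31
combine 18, f(19) → 37
combine c(22), e(25) → 47
combine 31, 37 → 68
combine 47, 68 → 115
Each symbol's bit-cost is frequency × depth; summing gives 316 bits (equivalently 18 + 31 + 37 + 47 + 68 + 115).

316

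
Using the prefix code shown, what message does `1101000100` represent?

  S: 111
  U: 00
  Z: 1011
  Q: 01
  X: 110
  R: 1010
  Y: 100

Read left to right; each codeword is recognised as soon as it completes (prefix code):
  110→X | 100→Y | 01→Q | 00→U
Decoded message: XYQU

XYQU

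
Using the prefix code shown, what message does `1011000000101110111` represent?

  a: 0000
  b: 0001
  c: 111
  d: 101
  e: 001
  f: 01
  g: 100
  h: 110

Read left to right; each codeword is recognised as soon as it completes (prefix code):
  101→d | 100→g | 0000→a | 101→d | 110→h | 111→c
Decoded message: dgadhc

dgadhc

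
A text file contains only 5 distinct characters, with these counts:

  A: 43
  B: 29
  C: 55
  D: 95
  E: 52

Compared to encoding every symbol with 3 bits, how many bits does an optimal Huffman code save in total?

202

Fixed-length: 3 bits × 274 symbols = 822 bits.
Huffman merges:
merge B(29) and A(43): 72
merge E(52) and C(55): 107
merge 72 and D(95): 167
merge 107 and 167: 274
Huffman total = 72 + 107 + 167 + 274 = 620 bits.
Saving = 822 − 620 = 202 bits.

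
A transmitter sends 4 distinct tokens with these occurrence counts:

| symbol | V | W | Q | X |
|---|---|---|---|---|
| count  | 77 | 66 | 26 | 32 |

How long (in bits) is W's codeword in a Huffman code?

2

Huffman merges, smallest pair first:
Q(26) + X(32) → 58
58 + W(66) → 124
V(77) + 124 → 201
The subtree containing W is merged 2 times, so code length = 2.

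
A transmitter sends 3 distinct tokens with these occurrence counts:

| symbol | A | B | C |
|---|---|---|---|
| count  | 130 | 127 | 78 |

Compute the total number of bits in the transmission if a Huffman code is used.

Greedily combine the two least-frequent nodes:
C(78) + B(127) → 205
A(130) + 205 → 335
The encoded length is the sum of every internal node's weight: 205 + 335 = 540 bits.

540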